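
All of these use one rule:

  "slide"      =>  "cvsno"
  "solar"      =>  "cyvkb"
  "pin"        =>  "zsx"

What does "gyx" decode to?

Compare letters: s→c is +10, l→v is +10, i→s is +10 — a constant shift. It's a constant shift of +10 (ROT10).
Undoing it on gyx: g−10=w, y−10=o, x−10=n.

won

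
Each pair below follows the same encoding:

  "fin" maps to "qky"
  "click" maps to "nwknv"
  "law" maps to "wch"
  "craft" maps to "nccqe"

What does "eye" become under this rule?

gjg

The shift depends on letter class: consonant f→q is +11, but vowel i→k is +2. Two shifts are in play — +2 for a/e/i/o/u, +11 for every other letter.
On eye: e(vowel)+2=g, y(cons)+11=j, e(vowel)+2=g.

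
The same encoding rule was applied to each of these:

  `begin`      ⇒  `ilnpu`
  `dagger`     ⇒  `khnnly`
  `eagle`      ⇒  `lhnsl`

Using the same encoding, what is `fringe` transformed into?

Compare letters: b→i is +7, e→l is +7, g→n is +7 — a constant shift. Each letter is shifted forward by 7 in the alphabet (a Caesar shift of +7).
For fringe: f+7=m, r+7=y, i+7=p, n+7=u, g+7=n, e+7=l.

mypunl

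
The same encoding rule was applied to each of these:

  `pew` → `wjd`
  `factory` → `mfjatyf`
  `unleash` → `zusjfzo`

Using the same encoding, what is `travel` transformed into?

ayfcjs

Two shifts are in play — +5 for a/e/i/o/u, +7 for every other letter.
For travel: t(cons)+7=a, r(cons)+7=y, a(vowel)+5=f, v(cons)+7=c, e(vowel)+5=j, l(cons)+7=s.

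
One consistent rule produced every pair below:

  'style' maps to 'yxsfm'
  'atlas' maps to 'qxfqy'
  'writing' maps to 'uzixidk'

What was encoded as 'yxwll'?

This is an affine cipher: with a=0,…,z=25, each position x becomes (25x+16) mod 26.
Undoing it on yxwll: y(24)→25·(24−16)≡18=s; x(23)→25·(23−16)≡19=t; w(22)→25·(22−16)≡20=u; l(11)→25·(11−16)≡5=f; l(11)→25·(11−16)≡5=f (all mod 26).

stuff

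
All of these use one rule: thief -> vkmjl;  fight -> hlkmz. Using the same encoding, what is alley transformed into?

copje

Letter i (0-indexed) is shifted by i+2, so successive shifts are 2, 3, 4, ….
On alley: a+2=c, l+3=o, l+4=p, e+5=j, y+6=e.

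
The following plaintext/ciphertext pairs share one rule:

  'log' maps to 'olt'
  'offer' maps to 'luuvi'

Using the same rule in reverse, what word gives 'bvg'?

yet

This is the alphabet-reversal cipher (Atbash): a becomes z, b becomes y, etc.
Undoing it on bvg: b↔y, v↔e, g↔t.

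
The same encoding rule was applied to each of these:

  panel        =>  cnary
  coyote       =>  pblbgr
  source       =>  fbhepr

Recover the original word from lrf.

Compare letters: p→c is +13, a→n is +13, n→a is +13 — a constant shift. Every letter moves 13 places later in the alphabet, wrapping around z→a.
Decoding lrf: l−13=y, r−13=e, f−13=s.

yes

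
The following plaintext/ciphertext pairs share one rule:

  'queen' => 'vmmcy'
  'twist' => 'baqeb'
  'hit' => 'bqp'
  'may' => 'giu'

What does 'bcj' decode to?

but

The output letters match the input read backwards, each shifted +8: queen reversed is neeuq. The word is reversed, then every letter is shifted forward by 8.
Undoing it on bcj: shift back: b−8=t, c−8=u, j−8=b → tub; then reverse → but.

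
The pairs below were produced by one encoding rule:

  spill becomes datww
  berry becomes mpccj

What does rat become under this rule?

Compare letters: s→d is +11, p→a is +11, i→t is +11 — a constant shift. It's a constant shift of +11 (ROT11).
Applying it to rat: r+11=c, a+11=l, t+11=e.

cle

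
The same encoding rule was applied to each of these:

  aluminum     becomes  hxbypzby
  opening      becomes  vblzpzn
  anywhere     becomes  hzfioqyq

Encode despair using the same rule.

kqzbhuy

Shifts by position in aluminum: pos 0: a→h (+7), pos 1: l→x (+12), pos 2: u→b (+7), pos 3: m→y (+12) — repeating every 2. It's a Vigenère-style cipher with numeric key [7,12]: position i shifts by key[i mod 2].
On despair: d+7=k, e+12=q, s+7=z, p+12=b, a+7=h, i+12=u, r+7=y.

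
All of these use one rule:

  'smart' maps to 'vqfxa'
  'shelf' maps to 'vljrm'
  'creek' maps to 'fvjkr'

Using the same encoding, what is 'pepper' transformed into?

In smart: s→v is +3, m→q is +4, a→f is +5, r→x is +6 — the shift increases by 1 each position. Letter i (0-indexed) is shifted by i+3, so successive shifts are 3, 4, 5, ….
Applying it to pepper: p+3=s, e+4=i, p+5=u, p+6=v, e+7=l, r+8=z.

siuvlz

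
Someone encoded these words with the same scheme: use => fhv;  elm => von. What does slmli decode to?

honor

Each pair mirrors across the alphabet (u↔f, s↔h, e↔v): positions sum to 25. This is the alphabet-reversal cipher (Atbash): a becomes z, b becomes y, etc.
Reversing it on slmli: s↔h, l↔o, m↔n, l↔o, i↔r.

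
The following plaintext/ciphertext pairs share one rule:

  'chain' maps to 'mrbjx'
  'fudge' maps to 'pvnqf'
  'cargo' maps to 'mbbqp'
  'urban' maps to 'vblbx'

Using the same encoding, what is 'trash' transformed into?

The shift depends on letter class: consonant c→m is +10, but vowel a→b is +1. Vowels shift forward by 1 and consonants shift forward by 10.
For trash: t(cons)+10=d, r(cons)+10=b, a(vowel)+1=b, s(cons)+10=c, h(cons)+10=r.

dbbcr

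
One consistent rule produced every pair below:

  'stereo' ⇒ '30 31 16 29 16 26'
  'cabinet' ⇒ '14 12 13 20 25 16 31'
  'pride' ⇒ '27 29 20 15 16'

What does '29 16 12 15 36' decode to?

The number is (letter's place in the alphabet, a=1) + 11.
Decoding 29 16 12 15 36: 29→(29−11)÷1=18=r, 16→(16−11)÷1=5=e, 12→(12−11)÷1=1=a, 15→(15−11)÷1=4=d, 36→(36−11)÷1=25=y.

ready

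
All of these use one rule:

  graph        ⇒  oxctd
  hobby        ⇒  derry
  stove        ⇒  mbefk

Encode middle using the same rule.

asvvlk

g(6)→o(14) and r(17)→x(23) fit y≡15x+2 (mod 26); the inverse of 15 mod 26 is 7. Treating letters as 0–25, the rule is x ↦ 15x + 2 (mod 26).
On middle: m(12)→15·12+2≡0=a; i(8)→15·8+2≡18=s; d(3)→15·3+2≡21=v; d(3)→15·3+2≡21=v; l(11)→15·11+2≡11=l; e(4)→15·4+2≡10=k (all mod 26).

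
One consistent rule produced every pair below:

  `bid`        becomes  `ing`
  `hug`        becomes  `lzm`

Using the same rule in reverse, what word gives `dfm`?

The output letters match the input read backwards, each shifted +5: bid reversed is dib. Read the word backwards and shift each letter +5.
Undoing it on dfm: shift back: d−5=y, f−5=a, m−5=h → yah; then reverse → hay.

hay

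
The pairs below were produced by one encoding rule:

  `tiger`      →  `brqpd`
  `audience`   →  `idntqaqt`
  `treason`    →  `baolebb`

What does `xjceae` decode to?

In tiger: t→b is +8, i→r is +9, g→q is +10, e→p is +11 — the shift increases by 1 each position. The shift increases by 1 at each position, starting from +8: 8, 9, 10, ….
Decoding xjceae: x−8=p, j−9=a, c−10=s, e−11=t, a−12=o, e−13=r.

pastor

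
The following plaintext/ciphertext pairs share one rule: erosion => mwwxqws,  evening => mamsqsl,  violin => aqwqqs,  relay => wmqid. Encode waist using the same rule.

Vowels shift forward by 8 and consonants shift forward by 5.
For waist: w(cons)+5=b, a(vowel)+8=i, i(vowel)+8=q, s(cons)+5=x, t(cons)+5=y.

biqxy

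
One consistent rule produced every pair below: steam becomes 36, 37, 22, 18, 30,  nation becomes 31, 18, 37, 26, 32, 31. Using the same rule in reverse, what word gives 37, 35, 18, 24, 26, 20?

s is letter #19 and maps to 36: an offset of 17. Letters become their 1-based position plus 17 (so a→18, b→19, …).
Reversing it on 37, 35, 18, 24, 26, 20: 37→(37−17)÷1=20=t, 35→(35−17)÷1=18=r, 18→(18−17)÷1=1=a, 24→(24−17)÷1=7=g, 26→(26−17)÷1=9=i, 20→(20−17)÷1=3=c.

tragic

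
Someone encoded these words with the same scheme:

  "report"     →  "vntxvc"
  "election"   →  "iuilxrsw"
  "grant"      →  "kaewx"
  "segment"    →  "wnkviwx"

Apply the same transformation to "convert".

Shifts by position in report: pos 0: r→v (+4), pos 1: e→n (+9), pos 2: p→t (+4), pos 3: o→x (+9) — repeating every 2. A repeating key of period 2 is used — shifts +4, +9 over and over.
Applying it to convert: c+4=g, o+9=x, n+4=r, v+9=e, e+4=i, r+9=a, t+4=x.

gxreiax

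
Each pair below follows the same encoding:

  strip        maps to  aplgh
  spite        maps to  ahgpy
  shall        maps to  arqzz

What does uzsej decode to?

s(18)→a(0) and t(19)→p(15) fit y≡15x+16 (mod 26); the inverse of 15 mod 26 is 7. This is an affine cipher: with a=0,…,z=25, each position x becomes (15x+16) mod 26.
Reversing it on uzsej: u(20)→7·(20−16)≡2=c; z(25)→7·(25−16)≡11=l; s(18)→7·(18−16)≡14=o; e(4)→7·(4−16)≡20=u; j(9)→7·(9−16)≡3=d (all mod 26).

cloud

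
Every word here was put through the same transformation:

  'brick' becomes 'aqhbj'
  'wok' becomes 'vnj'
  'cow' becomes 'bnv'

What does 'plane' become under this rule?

okzmd

Compare letters: b→a is +25, r→q is +25, i→h is +25 — a constant shift. It's a constant shift of +25 (ROT25).
On plane: p+25=o, l+25=k, a+25=z, n+25=m, e+25=d.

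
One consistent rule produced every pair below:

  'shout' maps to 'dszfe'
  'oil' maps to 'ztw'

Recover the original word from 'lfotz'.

It's a constant shift of +11 (ROT11).
Reversing it on lfotz: l−11=a, f−11=u, o−11=d, t−11=i, z−11=o.

audio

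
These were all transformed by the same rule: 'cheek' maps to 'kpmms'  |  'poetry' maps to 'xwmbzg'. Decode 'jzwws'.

brook

Compare letters: c→k is +8, h→p is +8, e→m is +8 — a constant shift. This is a Caesar cipher with shift 8.
Decoding jzwws: j−8=b, z−8=r, w−8=o, w−8=o, s−8=k.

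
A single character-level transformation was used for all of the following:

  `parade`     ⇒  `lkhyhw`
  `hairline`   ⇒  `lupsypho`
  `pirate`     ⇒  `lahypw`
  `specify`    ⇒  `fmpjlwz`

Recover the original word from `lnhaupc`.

vintage

The output letters match the input read backwards, each shifted +7: parade reversed is edarap. Read the word backwards and shift each letter +7.
Reversing it on lnhaupc: shift back: l−7=e, n−7=g, h−7=a, a−7=t, u−7=n, p−7=i, c−7=v → egatniv; then reverse → vintage.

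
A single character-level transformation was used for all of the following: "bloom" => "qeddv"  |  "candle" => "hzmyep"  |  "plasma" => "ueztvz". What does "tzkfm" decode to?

satin

b(1)→q(16) and l(11)→e(4) fit y≡17x+25 (mod 26); the inverse of 17 mod 26 is 23. Each letter's alphabet position (a=0..z=25) is mapped through 17·x+25 mod 26 — an affine cipher.
Decoding tzkfm: t(19)→23·(19−25)≡18=s; z(25)→23·(25−25)≡0=a; k(10)→23·(10−25)≡19=t; f(5)→23·(5−25)≡8=i; m(12)→23·(12−25)≡13=n (all mod 26).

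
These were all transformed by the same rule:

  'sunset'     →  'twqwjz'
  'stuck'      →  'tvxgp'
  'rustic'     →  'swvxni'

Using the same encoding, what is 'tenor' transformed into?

In sunset: s→t is +1, u→w is +2, n→q is +3, s→w is +4 — the shift increases by 1 each position. The shift increases by 1 at each position, starting from +1: 1, 2, 3, ….
On tenor: t+1=u, e+2=g, n+3=q, o+4=s, r+5=w.

ugqsw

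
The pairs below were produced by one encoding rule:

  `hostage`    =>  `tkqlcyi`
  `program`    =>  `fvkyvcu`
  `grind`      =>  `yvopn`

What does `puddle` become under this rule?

h(7)→t(19) and o(14)→k(10) fit y≡21x+2 (mod 26); the inverse of 21 mod 26 is 5. This is an affine cipher: with a=0,…,z=25, each position x becomes (21x+2) mod 26.
On puddle: p(15)→21·15+2≡5=f; u(20)→21·20+2≡6=g; d(3)→21·3+2≡13=n; d(3)→21·3+2≡13=n; l(11)→21·11+2≡25=z; e(4)→21·4+2≡8=i (all mod 26).

fgnnzi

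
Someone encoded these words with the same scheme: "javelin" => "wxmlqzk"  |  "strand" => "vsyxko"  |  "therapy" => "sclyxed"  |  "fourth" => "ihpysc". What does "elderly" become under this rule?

lqolyqd

j(9)→w(22) and a(0)→x(23) fit y≡23x+23 (mod 26); the inverse of 23 mod 26 is 17. This is an affine cipher: with a=0,…,z=25, each position x becomes (23x+23) mod 26.
Applying it to elderly: e(4)→23·4+23≡11=l; l(11)→23·11+23≡16=q; d(3)→23·3+23≡14=o; e(4)→23·4+23≡11=l; r(17)→23·17+23≡24=y; l(11)→23·11+23≡16=q; y(24)→23·24+23≡3=d (all mod 26).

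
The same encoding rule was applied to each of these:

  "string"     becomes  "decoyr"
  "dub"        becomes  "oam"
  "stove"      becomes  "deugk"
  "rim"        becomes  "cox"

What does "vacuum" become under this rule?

ggnaax

The shift depends on letter class: consonant s→d is +11, but vowel i→o is +6. Two shifts are in play — +6 for a/e/i/o/u, +11 for every other letter.
For vacuum: v(cons)+11=g, a(vowel)+6=g, c(cons)+11=n, u(vowel)+6=a, u(vowel)+6=a, m(cons)+11=x.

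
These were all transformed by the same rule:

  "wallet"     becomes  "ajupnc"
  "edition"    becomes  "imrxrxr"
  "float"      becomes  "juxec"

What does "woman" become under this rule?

Shifts by position in wallet: pos 0: w→a (+4), pos 1: a→j (+9), pos 2: l→u (+9), pos 3: l→p (+4), pos 4: e→n (+9), pos 5: t→c (+9) — repeating every 3. It's a Vigenère-style cipher with numeric key [4,9,9]: position i shifts by key[i mod 3].
Applying it to woman: w+4=a, o+9=x, m+9=v, a+4=e, n+9=w.

axvew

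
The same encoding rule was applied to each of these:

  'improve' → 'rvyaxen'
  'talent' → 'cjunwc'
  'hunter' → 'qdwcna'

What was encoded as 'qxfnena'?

Compare letters: i→r is +9, m→v is +9, p→y is +9 — a constant shift. Every letter moves 9 places later in the alphabet, wrapping around z→a.
Undoing it on qxfnena: q−9=h, x−9=o, f−9=w, n−9=e, e−9=v, n−9=e, a−9=r.

however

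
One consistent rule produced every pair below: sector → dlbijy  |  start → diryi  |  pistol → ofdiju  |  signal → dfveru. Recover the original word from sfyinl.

s(18)→d(3) and e(4)→l(11) fit y≡5x+17 (mod 26); the inverse of 5 mod 26 is 21. Treating letters as 0–25, the rule is x ↦ 5x + 17 (mod 26).
Undoing it on sfyinl: s(18)→21·(18−17)≡21=v; f(5)→21·(5−17)≡8=i; y(24)→21·(24−17)≡17=r; i(8)→21·(8−17)≡19=t; n(13)→21·(13−17)≡20=u; l(11)→21·(11−17)≡4=e (all mod 26).

virtue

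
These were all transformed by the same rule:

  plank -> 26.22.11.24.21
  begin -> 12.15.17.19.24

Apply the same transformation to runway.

p is letter #16 and maps to 26: an offset of 10. The number is (letter's place in the alphabet, a=1) + 10.
For runway: r=18→28, u=21→31, n=14→24, w=23→33, a=1→11, y=25→35.

28.31.24.33.11.35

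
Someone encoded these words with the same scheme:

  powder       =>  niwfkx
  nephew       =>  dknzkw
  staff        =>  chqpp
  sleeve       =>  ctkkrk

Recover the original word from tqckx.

laser

p(15)→n(13) and o(14)→i(8) fit y≡5x+16 (mod 26); the inverse of 5 mod 26 is 21. This is an affine cipher: with a=0,…,z=25, each position x becomes (5x+16) mod 26.
Undoing it on tqckx: t(19)→21·(19−16)≡11=l; q(16)→21·(16−16)≡0=a; c(2)→21·(2−16)≡18=s; k(10)→21·(10−16)≡4=e; x(23)→21·(23−16)≡17=r (all mod 26).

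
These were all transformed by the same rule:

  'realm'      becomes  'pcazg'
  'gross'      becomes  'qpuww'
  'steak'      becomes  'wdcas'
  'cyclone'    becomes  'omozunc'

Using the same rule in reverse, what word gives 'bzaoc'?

Treating letters as 0–25, the rule is x ↦ 7x + 0 (mod 26).
Reversing it on bzaoc: b(1)→15·(1−0)≡15=p; z(25)→15·(25−0)≡11=l; a(0)→15·(0−0)≡0=a; o(14)→15·(14−0)≡2=c; c(2)→15·(2−0)≡4=e (all mod 26).

place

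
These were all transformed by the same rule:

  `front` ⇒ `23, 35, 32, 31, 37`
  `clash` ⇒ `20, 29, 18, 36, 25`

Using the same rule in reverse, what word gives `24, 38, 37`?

gut

f is letter #6 and maps to 23: an offset of 17. The number is (letter's place in the alphabet, a=1) + 17.
Reversing it on 24, 38, 37: 24→(24−17)÷1=7=g, 38→(38−17)÷1=21=u, 37→(37−17)÷1=20=t.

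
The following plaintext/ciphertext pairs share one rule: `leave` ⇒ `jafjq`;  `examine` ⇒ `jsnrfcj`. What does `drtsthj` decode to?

economy

The output letters match the input read backwards, each shifted +5: leave reversed is evael. The word is reversed, then every letter is shifted forward by 5.
Undoing it on drtsthj: shift back: d−5=y, r−5=m, t−5=o, s−5=n, t−5=o, h−5=c, j−5=e → ymonoce; then reverse → economy.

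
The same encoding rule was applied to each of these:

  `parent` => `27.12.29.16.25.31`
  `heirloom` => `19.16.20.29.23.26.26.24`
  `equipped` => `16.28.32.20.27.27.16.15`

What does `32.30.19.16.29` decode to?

usher

p is letter #16 and maps to 27: an offset of 11. The number is (letter's place in the alphabet, a=1) + 11.
Decoding 32.30.19.16.29: 32→(32−11)÷1=21=u, 30→(30−11)÷1=19=s, 19→(19−11)÷1=8=h, 16→(16−11)÷1=5=e, 29→(29−11)÷1=18=r.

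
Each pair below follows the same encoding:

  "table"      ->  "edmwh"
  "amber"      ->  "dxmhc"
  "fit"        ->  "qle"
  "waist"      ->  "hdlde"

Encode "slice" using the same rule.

dwlnh

The shift depends on letter class: consonant t→e is +11, but vowel a→d is +3. Vowels shift forward by 3 and consonants shift forward by 11.
For slice: s(cons)+11=d, l(cons)+11=w, i(vowel)+3=l, c(cons)+11=n, e(vowel)+3=h.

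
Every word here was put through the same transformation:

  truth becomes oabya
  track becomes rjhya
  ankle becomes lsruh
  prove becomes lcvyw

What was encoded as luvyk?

drone

The output letters match the input read backwards, each shifted +7: truth reversed is hturt. Two steps: reverse the string, then apply a Caesar shift of +7.
Decoding luvyk: shift back: l−7=e, u−7=n, v−7=o, y−7=r, k−7=d → enord; then reverse → drone.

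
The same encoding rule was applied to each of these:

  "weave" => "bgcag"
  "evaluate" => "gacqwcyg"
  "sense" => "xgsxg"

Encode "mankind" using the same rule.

rcspksi

The shift depends on letter class: consonant w→b is +5, but vowel e→g is +2. Vowels shift forward by 2 and consonants shift forward by 5.
On mankind: m(cons)+5=r, a(vowel)+2=c, n(cons)+5=s, k(cons)+5=p, i(vowel)+2=k, n(cons)+5=s, d(cons)+5=i.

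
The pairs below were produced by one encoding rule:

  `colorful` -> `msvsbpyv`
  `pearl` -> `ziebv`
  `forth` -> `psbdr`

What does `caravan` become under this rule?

mebefex

The shift depends on letter class: consonant c→m is +10, but vowel o→s is +4. Vowels shift forward by 4 and consonants shift forward by 10.
On caravan: c(cons)+10=m, a(vowel)+4=e, r(cons)+10=b, a(vowel)+4=e, v(cons)+10=f, a(vowel)+4=e, n(cons)+10=x.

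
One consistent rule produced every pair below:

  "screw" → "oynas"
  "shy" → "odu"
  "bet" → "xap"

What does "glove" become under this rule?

chkra

Compare letters: s→o is +22, c→y is +22, r→n is +22 — a constant shift. It's a constant shift of +22 (ROT22).
Applying it to glove: g+22=c, l+22=h, o+22=k, v+22=r, e+22=a.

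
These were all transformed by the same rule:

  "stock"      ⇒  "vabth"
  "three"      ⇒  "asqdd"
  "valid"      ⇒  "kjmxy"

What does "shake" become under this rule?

vsjhd

s(18)→v(21) and t(19)→a(0) fit y≡5x+9 (mod 26); the inverse of 5 mod 26 is 21. Treating letters as 0–25, the rule is x ↦ 5x + 9 (mod 26).
On shake: s(18)→5·18+9≡21=v; h(7)→5·7+9≡18=s; a(0)→5·0+9≡9=j; k(10)→5·10+9≡7=h; e(4)→5·4+9≡3=d (all mod 26).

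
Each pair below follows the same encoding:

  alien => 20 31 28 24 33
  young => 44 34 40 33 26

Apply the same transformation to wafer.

Each letter is replaced by its alphabet position (a=1..z=26) + 19.
On wafer: w=23→42, a=1→20, f=6→25, e=5→24, r=18→37.

42 20 25 24 37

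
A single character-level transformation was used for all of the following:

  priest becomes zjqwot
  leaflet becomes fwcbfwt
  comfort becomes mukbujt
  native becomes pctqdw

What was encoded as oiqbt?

swift

p(15)→z(25) and r(17)→j(9) fit y≡5x+2 (mod 26); the inverse of 5 mod 26 is 21. Treating letters as 0–25, the rule is x ↦ 5x + 2 (mod 26).
Decoding oiqbt: o(14)→21·(14−2)≡18=s; i(8)→21·(8−2)≡22=w; q(16)→21·(16−2)≡8=i; b(1)→21·(1−2)≡5=f; t(19)→21·(19−2)≡19=t (all mod 26).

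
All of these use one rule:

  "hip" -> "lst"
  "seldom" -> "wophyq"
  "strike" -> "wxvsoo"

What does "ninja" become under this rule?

The shift depends on letter class: consonant h→l is +4, but vowel i→s is +10. The rule splits by letter class: vowels +10, consonants +4.
For ninja: n(cons)+4=r, i(vowel)+10=s, n(cons)+4=r, j(cons)+4=n, a(vowel)+10=k.

rsrnk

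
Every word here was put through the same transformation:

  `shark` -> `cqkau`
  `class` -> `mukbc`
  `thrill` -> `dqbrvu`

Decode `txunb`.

joker

Shifts by position in shark: pos 0: s→c (+10), pos 1: h→q (+9), pos 2: a→k (+10), pos 3: r→a (+9) — repeating every 2. It's a Vigenère-style cipher with numeric key [10,9]: position i shifts by key[i mod 2].
Decoding txunb: t−10=j, x−9=o, u−10=k, n−9=e, b−10=r.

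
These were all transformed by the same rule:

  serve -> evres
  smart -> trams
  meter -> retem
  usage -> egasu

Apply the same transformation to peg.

gep

The output letters match the input read backwards: serve reversed is evres. It's just the letters in reverse order.
Applying it to peg: reverse → gep.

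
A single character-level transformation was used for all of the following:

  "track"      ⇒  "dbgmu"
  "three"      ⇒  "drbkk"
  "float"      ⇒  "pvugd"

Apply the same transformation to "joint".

tuoxd

The shift depends on letter class: consonant t→d is +10, but vowel a→g is +6. Two shifts are in play — +6 for a/e/i/o/u, +10 for every other letter.
Applying it to joint: j(cons)+10=t, o(vowel)+6=u, i(vowel)+6=o, n(cons)+10=x, t(cons)+10=d.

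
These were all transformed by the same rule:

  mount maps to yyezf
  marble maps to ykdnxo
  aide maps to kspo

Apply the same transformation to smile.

The shift depends on letter class: consonant m→y is +12, but vowel o→y is +10. Vowels shift forward by 10 and consonants shift forward by 12.
Applying it to smile: s(cons)+12=e, m(cons)+12=y, i(vowel)+10=s, l(cons)+12=x, e(vowel)+10=o.

eysxo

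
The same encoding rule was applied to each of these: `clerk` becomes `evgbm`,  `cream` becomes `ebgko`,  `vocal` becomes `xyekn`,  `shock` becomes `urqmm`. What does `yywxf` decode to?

A repeating key of period 2 is used — shifts +2, +10 over and over.
Undoing it on yywxf: y−2=w, y−10=o, w−2=u, x−10=n, f−2=d.

wound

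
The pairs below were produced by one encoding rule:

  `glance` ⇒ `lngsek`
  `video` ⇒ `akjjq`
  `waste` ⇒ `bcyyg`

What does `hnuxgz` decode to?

closet

Shifts by position in glance: pos 0: g→l (+5), pos 1: l→n (+2), pos 2: a→g (+6), pos 3: n→s (+5), pos 4: c→e (+2), pos 5: e→k (+6) — repeating every 3. It's a Vigenère-style cipher with numeric key [5,2,6]: position i shifts by key[i mod 3].
Undoing it on hnuxgz: h−5=c, n−2=l, u−6=o, x−5=s, g−2=e, z−6=t.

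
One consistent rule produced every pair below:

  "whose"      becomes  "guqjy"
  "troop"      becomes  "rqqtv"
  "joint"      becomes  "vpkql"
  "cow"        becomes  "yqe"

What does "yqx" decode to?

Read the word backwards and shift each letter +2.
Decoding yqx: shift back: y−2=w, q−2=o, x−2=v → wov; then reverse → vow.

vow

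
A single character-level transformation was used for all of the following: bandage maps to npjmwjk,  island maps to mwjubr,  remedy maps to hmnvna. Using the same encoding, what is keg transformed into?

pnt

The output letters match the input read backwards, each shifted +9: bandage reversed is egadnab. Two steps: reverse the string, then apply a Caesar shift of +9.
On keg: reverse → gek; then shift: g+9=p, e+9=n, k+9=t.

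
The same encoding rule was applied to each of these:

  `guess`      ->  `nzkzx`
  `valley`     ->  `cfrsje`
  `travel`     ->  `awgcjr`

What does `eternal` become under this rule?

lykysgs

It's a Vigenère-style cipher with numeric key [7,5,6]: position i shifts by key[i mod 3].
For eternal: e+7=l, t+5=y, e+6=k, r+7=y, n+5=s, a+6=g, l+7=s.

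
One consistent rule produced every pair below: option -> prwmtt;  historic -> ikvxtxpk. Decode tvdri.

stand

The shift increases by 1 at each position, starting from +1: 1, 2, 3, ….
Reversing it on tvdri: t−1=s, v−2=t, d−3=a, r−4=n, i−5=d.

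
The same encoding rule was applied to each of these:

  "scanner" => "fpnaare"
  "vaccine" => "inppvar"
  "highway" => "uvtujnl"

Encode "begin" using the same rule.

ortva

Compare letters: s→f is +13, c→p is +13, a→n is +13 — a constant shift. Each letter is shifted forward by 13 in the alphabet (a Caesar shift of +13).
On begin: b+13=o, e+13=r, g+13=t, i+13=v, n+13=a.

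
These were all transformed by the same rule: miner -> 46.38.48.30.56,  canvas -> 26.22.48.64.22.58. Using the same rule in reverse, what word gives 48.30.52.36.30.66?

nephew

m(#13)→46 and i(#9)→38: differences scale by 2, so n = 2·pos + 20. The formula is n = 2×(alphabet index, a=1) + 20.
Decoding 48.30.52.36.30.66: 48→(48−20)÷2=14=n, 30→(30−20)÷2=5=e, 52→(52−20)÷2=16=p, 36→(36−20)÷2=8=h, 30→(30−20)÷2=5=e, 66→(66−20)÷2=23=w.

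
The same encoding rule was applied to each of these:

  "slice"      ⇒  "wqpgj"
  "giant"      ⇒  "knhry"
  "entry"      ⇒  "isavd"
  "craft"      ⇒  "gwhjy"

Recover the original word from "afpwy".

waist

Shifts by position in slice: pos 0: s→w (+4), pos 1: l→q (+5), pos 2: i→p (+7), pos 3: c→g (+4), pos 4: e→j (+5) — repeating every 3. The shifts repeat in a cycle of length 3: positions 0,1,… shift by +4, +5, +7, then the pattern repeats.
Undoing it on afpwy: a−4=w, f−5=a, p−7=i, w−4=s, y−5=t.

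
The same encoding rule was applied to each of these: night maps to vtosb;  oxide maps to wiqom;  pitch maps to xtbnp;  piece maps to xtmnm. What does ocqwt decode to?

It's a Vigenère-style cipher with numeric key [8,11]: position i shifts by key[i mod 2].
Reversing it on ocqwt: o−8=g, c−11=r, q−8=i, w−11=l, t−8=l.

grill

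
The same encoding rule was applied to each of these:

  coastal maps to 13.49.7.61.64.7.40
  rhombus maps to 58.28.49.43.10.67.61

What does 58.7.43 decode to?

ram

c(#3)→13 and o(#15)→49: differences scale by 3, so n = 3·pos + 4. With a=1..z=26, the number is 3·pos + 4.
Decoding 58.7.43: 58→(58−4)÷3=18=r, 7→(7−4)÷3=1=a, 43→(43−4)÷3=13=m.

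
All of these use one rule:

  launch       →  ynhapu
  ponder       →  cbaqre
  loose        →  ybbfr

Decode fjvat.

swing

Compare letters: l→y is +13, a→n is +13, u→h is +13 — a constant shift. Every letter moves 13 places later in the alphabet, wrapping around z→a.
Reversing it on fjvat: f−13=s, j−13=w, v−13=i, a−13=n, t−13=g.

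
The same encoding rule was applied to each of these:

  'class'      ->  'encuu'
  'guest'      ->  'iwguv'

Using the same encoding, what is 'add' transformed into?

cff

This is a Caesar cipher with shift 2.
On add: a+2=c, d+2=f, d+2=f.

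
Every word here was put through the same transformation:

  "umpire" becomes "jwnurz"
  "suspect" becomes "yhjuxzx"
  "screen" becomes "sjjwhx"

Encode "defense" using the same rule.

jxsjkji

The output letters match the input read backwards, each shifted +5: umpire reversed is eripmu. Two steps: reverse the string, then apply a Caesar shift of +5.
For defense: reverse → esnefed; then shift: e+5=j, s+5=x, n+5=s, e+5=j, f+5=k, e+5=j, d+5=i.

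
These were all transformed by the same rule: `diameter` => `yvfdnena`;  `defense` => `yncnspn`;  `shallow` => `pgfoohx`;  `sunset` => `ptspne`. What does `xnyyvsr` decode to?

wedding

d(3)→y(24) and i(8)→v(21) fit y≡15x+5 (mod 26); the inverse of 15 mod 26 is 7. This is an affine cipher: with a=0,…,z=25, each position x becomes (15x+5) mod 26.
Decoding xnyyvsr: x(23)→7·(23−5)≡22=w; n(13)→7·(13−5)≡4=e; y(24)→7·(24−5)≡3=d; y(24)→7·(24−5)≡3=d; v(21)→7·(21−5)≡8=i; s(18)→7·(18−5)≡13=n; r(17)→7·(17−5)≡6=g (all mod 26).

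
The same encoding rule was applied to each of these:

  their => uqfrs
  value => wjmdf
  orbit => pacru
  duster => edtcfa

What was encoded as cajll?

brick

It's a Vigenère-style cipher with numeric key [1,9]: position i shifts by key[i mod 2].
Decoding cajll: c−1=b, a−9=r, j−1=i, l−9=c, l−1=k.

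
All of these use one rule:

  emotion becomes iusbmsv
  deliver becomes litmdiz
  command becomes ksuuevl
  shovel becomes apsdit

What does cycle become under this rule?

kgkti

The rule splits by letter class: vowels +4, consonants +8.
On cycle: c(cons)+8=k, y(cons)+8=g, c(cons)+8=k, l(cons)+8=t, e(vowel)+4=i.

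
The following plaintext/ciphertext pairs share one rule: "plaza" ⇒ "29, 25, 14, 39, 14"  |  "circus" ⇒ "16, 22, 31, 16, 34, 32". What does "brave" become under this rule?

Letters become their 1-based position plus 13 (so a→14, b→15, …).
For brave: b=2→15, r=18→31, a=1→14, v=22→35, e=5→18.

15, 31, 14, 35, 18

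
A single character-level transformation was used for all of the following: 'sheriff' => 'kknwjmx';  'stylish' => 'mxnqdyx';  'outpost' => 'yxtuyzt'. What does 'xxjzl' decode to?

guess

The output letters match the input read backwards, each shifted +5: sheriff reversed is ffirehs. Read the word backwards and shift each letter +5.
Decoding xxjzl: shift back: x−5=s, x−5=s, j−5=e, z−5=u, l−5=g → sseug; then reverse → guess.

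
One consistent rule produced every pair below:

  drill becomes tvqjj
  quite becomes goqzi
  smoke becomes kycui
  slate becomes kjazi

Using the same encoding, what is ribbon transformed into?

d(3)→t(19) and r(17)→v(21) fit y≡15x+0 (mod 26); the inverse of 15 mod 26 is 7. This is an affine cipher: with a=0,…,z=25, each position x becomes (15x+0) mod 26.
For ribbon: r(17)→15·17+0≡21=v; i(8)→15·8+0≡16=q; b(1)→15·1+0≡15=p; b(1)→15·1+0≡15=p; o(14)→15·14+0≡2=c; n(13)→15·13+0≡13=n (all mod 26).

vqppcn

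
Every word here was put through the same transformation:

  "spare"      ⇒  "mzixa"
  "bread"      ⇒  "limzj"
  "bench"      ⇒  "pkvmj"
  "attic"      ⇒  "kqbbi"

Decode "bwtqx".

The word is reversed, then every letter is shifted forward by 8.
Undoing it on bwtqx: shift back: b−8=t, w−8=o, t−8=l, q−8=i, x−8=p → tolip; then reverse → pilot.

pilot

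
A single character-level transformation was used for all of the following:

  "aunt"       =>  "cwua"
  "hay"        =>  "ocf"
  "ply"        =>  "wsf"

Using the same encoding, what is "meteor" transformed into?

tgagqy

Vowels shift forward by 2 and consonants shift forward by 7.
For meteor: m(cons)+7=t, e(vowel)+2=g, t(cons)+7=a, e(vowel)+2=g, o(vowel)+2=q, r(cons)+7=y.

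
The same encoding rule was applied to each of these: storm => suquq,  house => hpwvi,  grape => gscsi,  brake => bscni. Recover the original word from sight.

In storm: s→s is +0, t→u is +1, o→q is +2, r→u is +3 — the shift increases by 1 each position. Each letter shifts forward by its position index (0, 1, 2, …) — the shift grows by one for each successive letter.
Reversing it on sight: s−0=s, i−1=h, g−2=e, h−3=e, t−4=p.

sheep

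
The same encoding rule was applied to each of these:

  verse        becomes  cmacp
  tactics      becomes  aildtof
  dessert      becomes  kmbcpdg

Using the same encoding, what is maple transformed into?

tiyvp

Letter i (0-indexed) is shifted by i+7, so successive shifts are 7, 8, 9, ….
Applying it to maple: m+7=t, a+8=i, p+9=y, l+10=v, e+11=p.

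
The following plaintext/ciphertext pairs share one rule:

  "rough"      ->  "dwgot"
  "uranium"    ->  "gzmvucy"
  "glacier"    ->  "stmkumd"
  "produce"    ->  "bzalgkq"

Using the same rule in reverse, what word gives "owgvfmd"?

Shifts by position in rough: pos 0: r→d (+12), pos 1: o→w (+8), pos 2: u→g (+12), pos 3: g→o (+8) — repeating every 2. The shifts repeat in a cycle of length 2: positions 0,1,… shift by +12, +8, then the pattern repeats.
Decoding owgvfmd: o−12=c, w−8=o, g−12=u, v−8=n, f−12=t, m−8=e, d−12=r.

counter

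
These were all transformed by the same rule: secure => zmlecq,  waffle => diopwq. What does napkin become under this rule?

In secure: s→z is +7, e→m is +8, c→l is +9, u→e is +10 — the shift increases by 1 each position. Letter i (0-indexed) is shifted by i+7, so successive shifts are 7, 8, 9, ….
For napkin: n+7=u, a+8=i, p+9=y, k+10=u, i+11=t, n+12=z.

uiyutz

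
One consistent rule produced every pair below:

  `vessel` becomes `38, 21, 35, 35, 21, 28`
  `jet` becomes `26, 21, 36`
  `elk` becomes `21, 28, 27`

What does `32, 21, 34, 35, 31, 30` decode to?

person

v is letter #22 and maps to 38: an offset of 16. Letters become their 1-based position plus 16 (so a→17, b→18, …).
Undoing it on 32, 21, 34, 35, 31, 30: 32→(32−16)÷1=16=p, 21→(21−16)÷1=5=e, 34→(34−16)÷1=18=r, 35→(35−16)÷1=19=s, 31→(31−16)÷1=15=o, 30→(30−16)÷1=14=n.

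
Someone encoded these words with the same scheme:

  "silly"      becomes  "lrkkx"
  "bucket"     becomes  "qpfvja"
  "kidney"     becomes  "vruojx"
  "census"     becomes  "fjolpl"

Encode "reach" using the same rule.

wjbfc

s(18)→l(11) and i(8)→r(17) fit y≡15x+1 (mod 26); the inverse of 15 mod 26 is 7. Each letter's alphabet position (a=0..z=25) is mapped through 15·x+1 mod 26 — an affine cipher.
On reach: r(17)→15·17+1≡22=w; e(4)→15·4+1≡9=j; a(0)→15·0+1≡1=b; c(2)→15·2+1≡5=f; h(7)→15·7+1≡2=c (all mod 26).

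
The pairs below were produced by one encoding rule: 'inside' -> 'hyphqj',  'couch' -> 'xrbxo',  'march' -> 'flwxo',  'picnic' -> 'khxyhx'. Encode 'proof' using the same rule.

kwrrc

i(8)→h(7) and n(13)→y(24) fit y≡19x+11 (mod 26); the inverse of 19 mod 26 is 11. Treating letters as 0–25, the rule is x ↦ 19x + 11 (mod 26).
For proof: p(15)→19·15+11≡10=k; r(17)→19·17+11≡22=w; o(14)→19·14+11≡17=r; o(14)→19·14+11≡17=r; f(5)→19·5+11≡2=c (all mod 26).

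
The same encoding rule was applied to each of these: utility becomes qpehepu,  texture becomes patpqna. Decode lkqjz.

Every letter moves 22 places later in the alphabet, wrapping around z→a.
Undoing it on lkqjz: l−22=p, k−22=o, q−22=u, j−22=n, z−22=d.

pound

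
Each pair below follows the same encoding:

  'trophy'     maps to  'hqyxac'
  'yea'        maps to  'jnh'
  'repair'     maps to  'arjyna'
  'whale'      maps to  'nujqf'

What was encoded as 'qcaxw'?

north

Two steps: reverse the string, then apply a Caesar shift of +9.
Undoing it on qcaxw: shift back: q−9=h, c−9=t, a−9=r, x−9=o, w−9=n → htron; then reverse → north.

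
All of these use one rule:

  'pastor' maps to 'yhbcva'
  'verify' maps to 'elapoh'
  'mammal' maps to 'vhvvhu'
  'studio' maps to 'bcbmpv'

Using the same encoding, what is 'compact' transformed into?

lvvyhlc

Vowels shift forward by 7 and consonants shift forward by 9.
For compact: c(cons)+9=l, o(vowel)+7=v, m(cons)+9=v, p(cons)+9=y, a(vowel)+7=h, c(cons)+9=l, t(cons)+9=c.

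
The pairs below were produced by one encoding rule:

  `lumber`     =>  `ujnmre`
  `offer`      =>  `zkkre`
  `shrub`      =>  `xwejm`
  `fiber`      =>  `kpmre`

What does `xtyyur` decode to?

Treating letters as 0–25, the rule is x ↦ 19x + 19 (mod 26).
Decoding xtyyur: x(23)→11·(23−19)≡18=s; t(19)→11·(19−19)≡0=a; y(24)→11·(24−19)≡3=d; y(24)→11·(24−19)≡3=d; u(20)→11·(20−19)≡11=l; r(17)→11·(17−19)≡4=e (all mod 26).

saddle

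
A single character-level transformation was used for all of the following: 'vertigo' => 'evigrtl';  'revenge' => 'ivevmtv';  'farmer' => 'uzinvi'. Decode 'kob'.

Each letter is replaced by its mirror in the alphabet: a↔z, b↔y, c↔x, and so on (the Atbash cipher).
Reversing it on kob: k↔p, o↔l, b↔y.

ply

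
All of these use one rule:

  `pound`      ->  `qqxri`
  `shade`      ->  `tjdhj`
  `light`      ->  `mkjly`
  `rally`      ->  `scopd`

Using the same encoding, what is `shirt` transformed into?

tjlvy

In pound: p→q is +1, o→q is +2, u→x is +3, n→r is +4 — the shift increases by 1 each position. The shift increases by 1 at each position, starting from +1: 1, 2, 3, ….
On shirt: s+1=t, h+2=j, i+3=l, r+4=v, t+5=y.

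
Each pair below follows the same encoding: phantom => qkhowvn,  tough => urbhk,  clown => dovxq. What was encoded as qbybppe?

pyramid

The shifts repeat in a cycle of length 3: positions 0,1,… shift by +1, +3, +7, then the pattern repeats.
Reversing it on qbybppe: q−1=p, b−3=y, y−7=r, b−1=a, p−3=m, p−7=i, e−1=d.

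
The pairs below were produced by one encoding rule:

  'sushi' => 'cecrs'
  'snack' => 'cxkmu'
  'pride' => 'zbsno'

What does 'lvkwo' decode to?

blame

Compare letters: s→c is +10, u→e is +10, s→c is +10 — a constant shift. It's a constant shift of +10 (ROT10).
Decoding lvkwo: l−10=b, v−10=l, k−10=a, w−10=m, o−10=e.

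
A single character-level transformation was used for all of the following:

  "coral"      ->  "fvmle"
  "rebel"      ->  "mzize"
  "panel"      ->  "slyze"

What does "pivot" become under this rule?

c(2)→f(5) and o(14)→v(21) fit y≡23x+11 (mod 26); the inverse of 23 mod 26 is 17. Treating letters as 0–25, the rule is x ↦ 23x + 11 (mod 26).
On pivot: p(15)→23·15+11≡18=s; i(8)→23·8+11≡13=n; v(21)→23·21+11≡0=a; o(14)→23·14+11≡21=v; t(19)→23·19+11≡6=g (all mod 26).

snavg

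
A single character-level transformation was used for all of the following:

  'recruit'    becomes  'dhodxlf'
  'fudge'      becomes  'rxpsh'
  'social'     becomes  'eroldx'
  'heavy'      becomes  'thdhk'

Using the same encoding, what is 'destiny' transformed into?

The shift depends on letter class: consonant r→d is +12, but vowel e→h is +3. The rule splits by letter class: vowels +3, consonants +12.
For destiny: d(cons)+12=p, e(vowel)+3=h, s(cons)+12=e, t(cons)+12=f, i(vowel)+3=l, n(cons)+12=z, y(cons)+12=k.

pheflzk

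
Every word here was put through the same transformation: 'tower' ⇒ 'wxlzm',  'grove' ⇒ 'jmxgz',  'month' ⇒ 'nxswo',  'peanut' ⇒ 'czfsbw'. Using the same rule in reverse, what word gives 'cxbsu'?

pound

Each letter's alphabet position (a=0..z=25) is mapped through 5·x+5 mod 26 — an affine cipher.
Decoding cxbsu: c(2)→21·(2−5)≡15=p; x(23)→21·(23−5)≡14=o; b(1)→21·(1−5)≡20=u; s(18)→21·(18−5)≡13=n; u(20)→21·(20−5)≡3=d (all mod 26).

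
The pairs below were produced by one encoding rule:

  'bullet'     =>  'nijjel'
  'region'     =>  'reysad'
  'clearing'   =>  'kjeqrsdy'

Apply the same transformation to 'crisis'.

krsoso

b(1)→n(13) and u(20)→i(8) fit y≡23x+16 (mod 26); the inverse of 23 mod 26 is 17. This is an affine cipher: with a=0,…,z=25, each position x becomes (23x+16) mod 26.
On crisis: c(2)→23·2+16≡10=k; r(17)→23·17+16≡17=r; i(8)→23·8+16≡18=s; s(18)→23·18+16≡14=o; i(8)→23·8+16≡18=s; s(18)→23·18+16≡14=o (all mod 26).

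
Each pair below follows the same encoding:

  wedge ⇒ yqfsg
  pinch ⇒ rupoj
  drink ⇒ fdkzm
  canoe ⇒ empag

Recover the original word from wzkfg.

unite

Shifts by position in wedge: pos 0: w→y (+2), pos 1: e→q (+12), pos 2: d→f (+2), pos 3: g→s (+12) — repeating every 2. It's a Vigenère-style cipher with numeric key [2,12]: position i shifts by key[i mod 2].
Undoing it on wzkfg: w−2=u, z−12=n, k−2=i, f−12=t, g−2=e.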